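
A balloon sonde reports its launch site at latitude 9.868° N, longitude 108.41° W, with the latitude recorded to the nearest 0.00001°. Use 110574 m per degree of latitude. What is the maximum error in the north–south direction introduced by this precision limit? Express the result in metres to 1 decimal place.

Rounding to 5 decimal places leaves the latitude within ±5e-06° of the true value.
Along the meridian that is 5e-06° × 110574 m/° = 0.55287 m.

0.6 metres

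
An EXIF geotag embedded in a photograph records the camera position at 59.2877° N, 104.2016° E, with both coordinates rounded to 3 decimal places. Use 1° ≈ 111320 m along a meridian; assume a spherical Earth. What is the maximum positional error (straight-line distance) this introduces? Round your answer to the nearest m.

62 m

Rounding to 3 decimal places leaves each coordinate within ±0.0005° of the true value.
North–south component: 0.0005° × 111320 = 55.66 m.
Longitude error → 0.0005 × 111320 × cos 59.2877° = 0.0005 × 111320 × 0.5107 ≈ 28.4271 m.
Combining orthogonally: (55.66² + 28.4271²)^½ ≈ 62.4991 m.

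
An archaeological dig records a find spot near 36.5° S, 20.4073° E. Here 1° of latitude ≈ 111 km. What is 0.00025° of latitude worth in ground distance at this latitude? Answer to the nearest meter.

28 meters

0.00025° × 111000 m/° = 27.75 m.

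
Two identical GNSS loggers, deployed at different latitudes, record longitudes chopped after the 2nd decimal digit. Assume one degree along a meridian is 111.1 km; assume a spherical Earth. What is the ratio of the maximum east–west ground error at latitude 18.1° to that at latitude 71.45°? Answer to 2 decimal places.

Truncating at 2 decimal places can drop up to a full unit in the last place, so the longitude may be off by as much as 0.01°.
At 18.1°: 0.01° × 111100 × cos 18.1° = 0.01 × 111100 × 0.9505 ≈ 1056 m.
Error at 71.45° = 0.01° × 111100 × cos 71.45° ≈ 1111 × 0.3181 = 353.44 m.
The ratio reduces to cos 18.1° / cos 71.45° = 0.9505/0.3181 ≈ 2.9878.

2.99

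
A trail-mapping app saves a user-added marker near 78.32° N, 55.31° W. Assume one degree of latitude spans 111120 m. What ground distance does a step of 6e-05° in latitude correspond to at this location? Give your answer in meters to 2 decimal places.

6.67 meters

Along a meridian 6e-05° is 6e-05 × 111120 = 6.6672 m.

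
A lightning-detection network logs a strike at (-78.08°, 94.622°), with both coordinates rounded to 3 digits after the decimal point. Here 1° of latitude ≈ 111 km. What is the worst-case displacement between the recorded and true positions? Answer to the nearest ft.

186 ft

Rounding to 3 decimal places leaves each coordinate within ±0.0005° of the true value.
Latitude error → 0.0005 × 111000 = 55.5 m along the meridian.
E–W at 78.08°: 0.0005° × 111000 × cos 78.08° = 0.0005 × 111000 × 0.2065 ≈ 11.4633 m.
Worst case both components are at the extreme and orthogonal: √(55.5² + 11.4633²) ≈ 56.6715 m.
Converting: 56.6715 m × 3.2808 ft/m ≈ 185.93 ft.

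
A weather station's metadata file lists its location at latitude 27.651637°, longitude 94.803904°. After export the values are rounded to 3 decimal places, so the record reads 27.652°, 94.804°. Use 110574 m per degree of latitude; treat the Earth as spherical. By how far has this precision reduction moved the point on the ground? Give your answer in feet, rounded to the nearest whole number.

135 feet

Δlat = 27.651637 − 27.652 = -0.000363°; Δlon = 94.803904 − 94.804 = -0.000096°.
North–south shift: -0.000363 × 110574 = -40.1384 m.
East–west at this latitude: -0.000096° × 110574 × cos 27.652° ≈ -0.000096 × 97944.5 = -9.40268 m.
Distance: √(40.1384² + 9.40268²) ≈ 41.225 m.
In feet: 41.225 m ÷ 0.3048 ≈ 135.25 ft.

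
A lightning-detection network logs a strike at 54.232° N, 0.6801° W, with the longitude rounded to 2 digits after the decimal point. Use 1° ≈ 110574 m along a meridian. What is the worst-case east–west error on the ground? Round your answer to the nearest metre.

Rounding to 2 decimal places leaves the longitude within ±0.005° of the true value.
Parallels shrink by cos φ, so at 54.232° a degree of longitude is 110574 × 0.5845 ≈ 64631 m.
Maximum E–W displacement: 0.005 × 64631 = 323.155 m.

323 metres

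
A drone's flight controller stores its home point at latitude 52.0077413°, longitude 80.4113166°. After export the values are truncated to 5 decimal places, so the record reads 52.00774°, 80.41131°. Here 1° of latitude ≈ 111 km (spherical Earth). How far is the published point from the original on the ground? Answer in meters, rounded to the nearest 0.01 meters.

0.47 meters

The latitude changed by +0.0000013° and the longitude by +0.0000066°.
N–S: 0.0000013° × 111000 m/° = 0.1443 m.
East–west at this latitude: 0.0000066° × 111000 × cos 52.0077° ≈ 0.0000066 × 68326.6 = 0.450956 m.
Hypotenuse of the two orthogonal shifts: √(0.1443² + 0.450956²) = 0.47348 m.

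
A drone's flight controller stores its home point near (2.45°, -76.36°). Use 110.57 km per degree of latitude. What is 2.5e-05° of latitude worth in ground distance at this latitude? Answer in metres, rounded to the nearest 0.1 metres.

Along a meridian 2.5e-05° is 2.5e-05 × 110570 = 2.76425 m.

2.8 metres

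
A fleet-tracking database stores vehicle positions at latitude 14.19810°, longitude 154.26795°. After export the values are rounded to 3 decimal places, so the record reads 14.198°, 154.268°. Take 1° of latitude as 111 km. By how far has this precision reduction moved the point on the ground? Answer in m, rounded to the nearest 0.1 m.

12.3 m

Δlat = 14.19810 − 14.198 = +0.00010°; Δlon = 154.26795 − 154.268 = -0.00005°.
N–S: 0.00010° × 111000 m/° = 11.1 m.
E–W at 14.198°: -0.00005° × 111000 × cos 14.198° = -0.00005 × 111000 × 0.9695 ≈ -5.38047 m.
Distance: √(11.1² + 5.38047²) ≈ 12.3353 m.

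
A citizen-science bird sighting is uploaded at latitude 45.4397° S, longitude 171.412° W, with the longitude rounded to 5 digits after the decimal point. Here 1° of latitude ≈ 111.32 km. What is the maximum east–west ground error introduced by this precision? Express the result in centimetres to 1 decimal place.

Rounding to 5 decimal places leaves the longitude within ±5e-06° of the true value.
One degree of longitude at 45.4397° is 111320 × cos 45.4397° ≈ 111320 × 0.7017 = 78108.7 m.
Maximum E–W displacement: 5e-06 × 78108.7 = 0.390544 m.
That is 0.390544 m = 39.054 cm.

39.1 centimetres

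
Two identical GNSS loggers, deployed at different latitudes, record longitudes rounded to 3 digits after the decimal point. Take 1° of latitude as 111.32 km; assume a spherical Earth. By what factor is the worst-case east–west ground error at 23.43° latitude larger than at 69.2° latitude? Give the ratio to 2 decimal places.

2.58

Rounding to 3 decimal places leaves the longitude within ±0.0005° of the true value.
At 23.43°: 0.0005° × 111320 × cos 23.43° = 0.0005 × 111320 × 0.9175 ≈ 51.071 m.
Error at 69.2° = 0.0005° × 111320 × cos 69.2° ≈ 55.66 × 0.3551 = 19.765 m.
Ratio: 51.071 / 19.765 = cos 23.43° / cos 69.2° ≈ 2.5839.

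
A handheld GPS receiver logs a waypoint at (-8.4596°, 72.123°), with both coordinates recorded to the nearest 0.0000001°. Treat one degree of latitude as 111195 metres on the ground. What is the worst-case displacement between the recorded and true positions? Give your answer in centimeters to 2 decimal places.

0.78 centimeters

Rounding to 7 decimal places leaves each coordinate within ±5e-08° of the true value.
N–S: 5e-08° × 111195 m/° = 0.00555975 m.
Longitude error → 5e-08 × 111195 × cos 8.4596° = 5e-08 × 111195 × 0.9891 ≈ 0.00549926 m.
Worst case both components are at the extreme and orthogonal: √(0.00555975² + 0.00549926²) ≈ 0.00782002 m.
That is 0.00782002 m = 0.782 cm.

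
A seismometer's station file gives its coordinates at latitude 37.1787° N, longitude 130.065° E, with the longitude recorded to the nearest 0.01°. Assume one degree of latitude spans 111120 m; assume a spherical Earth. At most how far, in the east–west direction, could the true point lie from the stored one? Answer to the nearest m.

443 m

Rounding to 2 decimal places leaves the longitude within ±0.005° of the true value.
At latitude 37.1787° a degree of longitude spans 111120 m × cos 37.1787° = 111120 × 0.7968 ≈ 88535.4 m.
So at most 0.005° × 88535.4 ≈ 442.677 m east–west.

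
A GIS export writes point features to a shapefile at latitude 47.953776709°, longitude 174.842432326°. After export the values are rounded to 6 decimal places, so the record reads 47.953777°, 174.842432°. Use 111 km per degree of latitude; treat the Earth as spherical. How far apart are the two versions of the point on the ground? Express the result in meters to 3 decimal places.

The latitude changed by -0.000000291° and the longitude by +0.000000326°.
N–S: -0.000000291° × 111000 m/° = -0.032301 m.
East–west at this latitude: 0.000000326° × 111000 × cos 47.9538° ≈ 0.000000326 × 74340 = 0.0242348 m.
Distance: √(0.032301² + 0.0242348²) ≈ 0.0403817 m.

0.040 meters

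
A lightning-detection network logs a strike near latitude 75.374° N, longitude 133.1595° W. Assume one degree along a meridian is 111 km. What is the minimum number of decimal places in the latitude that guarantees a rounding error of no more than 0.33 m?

6 decimal places

One degree of latitude covers 111000 m.
N decimal places → at most half a unit in the last place, 0.5 × 10⁻ᴺ° = 111000/2 × 10⁻ᴺ m.
Need 0.5 × 111000 × 10⁻ᴺ ≤ 0.33 → 10⁻ᴺ ≤ 5.946e-06, so N ≥ 5.23.
N = 5 would give 0.555 m (too coarse); N = 6 gives 0.0555 m ≤ 0.33 m.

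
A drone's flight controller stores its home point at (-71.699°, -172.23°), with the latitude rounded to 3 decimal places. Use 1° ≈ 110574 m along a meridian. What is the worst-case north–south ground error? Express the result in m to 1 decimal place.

55.3 m

Rounding to 3 decimal places leaves the latitude within ±0.0005° of the true value.
North–south distance: 0.0005° × 110574 m/° = 55.287 m.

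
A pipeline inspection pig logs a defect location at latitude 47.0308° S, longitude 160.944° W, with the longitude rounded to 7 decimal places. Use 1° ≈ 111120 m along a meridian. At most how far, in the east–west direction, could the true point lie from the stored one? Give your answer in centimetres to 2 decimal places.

0.38 centimetres

Rounding to 7 decimal places leaves the longitude within ±5e-08° of the true value.
Parallels shrink by cos φ, so at 47.0308° a degree of longitude is 111120 × 0.6816 ≈ 75740 m.
So at most 5e-08° × 75740 ≈ 0.003787 m east–west.
That is 0.003787 m = 0.3787 cm.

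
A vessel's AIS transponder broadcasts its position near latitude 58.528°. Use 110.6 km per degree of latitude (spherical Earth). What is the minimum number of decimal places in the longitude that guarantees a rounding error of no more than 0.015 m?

7 decimal places

At 58.528° one degree of longitude covers 110600 × cos 58.528° ≈ 110600 × 0.5221 ≈ 57742.2 m.
N decimal places → at most half a unit in the last place, 0.5 × 10⁻ᴺ° = 57742.2/2 × 10⁻ᴺ m.
Need 0.5 × 57742.2 × 10⁻ᴺ ≤ 0.015 → 10⁻ᴺ ≤ 5.196e-07, so N ≥ 6.28.
N = 6 would give 0.0289 m (too coarse); N = 7 gives 0.00289 m ≤ 0.015 m.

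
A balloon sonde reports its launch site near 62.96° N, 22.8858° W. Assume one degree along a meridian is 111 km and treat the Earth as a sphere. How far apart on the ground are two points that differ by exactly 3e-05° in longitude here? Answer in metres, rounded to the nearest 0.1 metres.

1.5 metres

3e-05° of longitude at 62.96° is 3e-05 × 111000 × cos 62.96° ≈ 3e-05 × 50462 = 1.51386 m.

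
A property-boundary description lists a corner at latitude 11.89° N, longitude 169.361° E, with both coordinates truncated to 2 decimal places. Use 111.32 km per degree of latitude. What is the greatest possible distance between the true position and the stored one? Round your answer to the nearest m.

Truncating at 2 decimal places can drop up to a full unit in the last place, so each coordinate may be off by as much as 0.01°.
N–S: 0.01° × 111320 m/° = 1113.2 m.
E–W at 11.89°: 0.01° × 111320 × cos 11.89° = 0.01 × 111320 × 0.9785 ≈ 1089.32 m.
The two errors are perpendicular, so the maximum displacement is √(1113.2² + 1089.32²) ≈ 1557.51 m.

1558 m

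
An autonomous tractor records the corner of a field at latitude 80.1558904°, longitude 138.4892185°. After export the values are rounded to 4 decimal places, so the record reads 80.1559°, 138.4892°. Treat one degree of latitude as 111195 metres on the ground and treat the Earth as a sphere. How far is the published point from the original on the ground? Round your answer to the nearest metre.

Δlat = 80.1558904 − 80.1559 = -0.0000096°; Δlon = 138.4892185 − 138.4892 = +0.0000185°.
N–S: -0.0000096° × 111195 m/° = -1.06747 m.
E–W at 80.1559°: 0.0000185° × 111195 × cos 80.1559° = 0.0000185 × 111195 × 0.1710 ≈ 0.351699 m.
Hypotenuse of the two orthogonal shifts: √(1.06747² + 0.351699²) = 1.12392 m.

1 metres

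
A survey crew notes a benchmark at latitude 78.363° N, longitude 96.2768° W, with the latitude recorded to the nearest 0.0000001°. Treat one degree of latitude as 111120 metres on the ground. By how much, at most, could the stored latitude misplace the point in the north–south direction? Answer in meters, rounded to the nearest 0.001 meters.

0.006 meters

Rounding to 7 decimal places leaves the latitude within ±5e-08° of the true value.
So the N–S error is at most 5e-08 × 111120 = 0.005556 m.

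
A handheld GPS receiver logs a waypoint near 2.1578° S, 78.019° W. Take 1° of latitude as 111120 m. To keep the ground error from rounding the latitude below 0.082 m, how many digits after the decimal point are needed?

One degree of latitude covers 111120 m.
N decimal places → at most half a unit in the last place, 0.5 × 10⁻ᴺ° = 111120/2 × 10⁻ᴺ m.
Need 0.5 × 111120 × 10⁻ᴺ ≤ 0.082 → 10⁻ᴺ ≤ 1.476e-06, so N ≥ 5.83.
At 5 places the error can reach 0.556 m, but 6 places keeps it to 0.0556 m.

6 decimal places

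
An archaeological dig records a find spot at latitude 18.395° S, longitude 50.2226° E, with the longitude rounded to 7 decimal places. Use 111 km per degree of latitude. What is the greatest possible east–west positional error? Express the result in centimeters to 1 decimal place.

Rounding to 7 decimal places leaves the longitude within ±5e-08° of the true value.
One degree of longitude at 18.395° is 111000 × cos 18.395° ≈ 111000 × 0.9489 = 105328 m.
So at most 5e-08° × 105328 ≈ 0.00526641 m east–west.
That is 0.00526641 m = 0.52664 cm.

0.5 centimeters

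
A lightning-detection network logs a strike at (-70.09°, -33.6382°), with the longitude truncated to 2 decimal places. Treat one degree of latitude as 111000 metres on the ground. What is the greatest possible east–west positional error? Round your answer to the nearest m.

Truncating at 2 decimal places can drop up to a full unit in the last place, so the longitude may be off by as much as 0.01°.
One degree of longitude at 70.09° is 111000 × cos 70.09° ≈ 111000 × 0.3405 = 37800.3 m.
Maximum E–W displacement: 0.01 × 37800.3 = 378.003 m.

378 m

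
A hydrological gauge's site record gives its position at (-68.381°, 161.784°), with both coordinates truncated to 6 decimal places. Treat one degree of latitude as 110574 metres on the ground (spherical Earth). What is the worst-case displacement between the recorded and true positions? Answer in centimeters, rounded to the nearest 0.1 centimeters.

Truncating at 6 decimal places can drop up to a full unit in the last place, so each coordinate may be off by as much as 1e-06°.
North–south component: 1e-06° × 110574 = 0.110574 m.
Longitude error → 1e-06 × 110574 × cos 68.381° = 1e-06 × 110574 × 0.3684 ≈ 0.0407391 m.
The two errors are perpendicular, so the maximum displacement is √(0.110574² + 0.0407391²) ≈ 0.11784 m.
That is 0.11784 m = 11.784 cm.

11.8 centimeters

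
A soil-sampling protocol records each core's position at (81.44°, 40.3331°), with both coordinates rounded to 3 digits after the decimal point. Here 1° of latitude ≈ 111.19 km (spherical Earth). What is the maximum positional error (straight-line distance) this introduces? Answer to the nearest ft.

184 ft

Rounding to 3 decimal places leaves each coordinate within ±0.0005° of the true value.
N–S: 0.0005° × 111190 m/° = 55.595 m.
E–W at 81.44°: 0.0005° × 111190 × cos 81.44° = 0.0005 × 111190 × 0.1488 ≈ 8.27504 m.
Worst case both components are at the extreme and orthogonal: √(55.595² + 8.27504²) ≈ 56.2075 m.
Converting: 56.2075 m × 3.2808 ft/m ≈ 184.41 ft.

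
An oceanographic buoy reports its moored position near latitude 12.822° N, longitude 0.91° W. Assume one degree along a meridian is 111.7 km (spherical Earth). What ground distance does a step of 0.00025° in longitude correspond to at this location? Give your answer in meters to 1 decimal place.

0.00025° of longitude at 12.822° is 0.00025 × 111700 × cos 12.822° ≈ 0.00025 × 108915 = 27.2287 m.

27.2 meters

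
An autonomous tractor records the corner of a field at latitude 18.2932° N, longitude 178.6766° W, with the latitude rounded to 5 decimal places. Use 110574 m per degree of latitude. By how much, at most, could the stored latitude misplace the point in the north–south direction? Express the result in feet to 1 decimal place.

Rounding to 5 decimal places leaves the latitude within ±5e-06° of the true value.
North–south distance: 5e-06° × 110574 m/° = 0.55287 m.
Converting: 0.55287 m × 3.2808 ft/m ≈ 1.8139 ft.

1.8 feet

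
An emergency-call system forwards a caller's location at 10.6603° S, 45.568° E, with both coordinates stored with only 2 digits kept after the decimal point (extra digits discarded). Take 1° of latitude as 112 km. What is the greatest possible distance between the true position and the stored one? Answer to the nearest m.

Truncating at 2 decimal places can drop up to a full unit in the last place, so each coordinate may be off by as much as 0.01°.
Latitude error → 0.01 × 112000 = 1120 m along the meridian.
Longitude error → 0.01 × 112000 × cos 10.6603° = 0.01 × 112000 × 0.9827 ≈ 1100.67 m.
Worst case both components are at the extreme and orthogonal: √(1120² + 1100.67²) ≈ 1570.31 m.

1570 m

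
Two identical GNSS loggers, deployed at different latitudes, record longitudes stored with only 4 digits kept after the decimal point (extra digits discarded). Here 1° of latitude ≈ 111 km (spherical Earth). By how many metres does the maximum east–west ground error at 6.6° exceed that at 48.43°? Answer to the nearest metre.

4 metres

Truncating at 4 decimal places can drop up to a full unit in the last place, so the longitude may be off by as much as 0.0001°.
At 6.6°: 0.0001° × 111000 × cos 6.6° = 0.0001 × 111000 × 0.9934 ≈ 11.026 m.
Error at 48.43° = 0.0001° × 111000 × cos 48.43° ≈ 11.1 × 0.6635 = 7.3652 m.
So the lower-latitude error exceeds the higher by 11.026 − 7.3652 = 3.6612 m.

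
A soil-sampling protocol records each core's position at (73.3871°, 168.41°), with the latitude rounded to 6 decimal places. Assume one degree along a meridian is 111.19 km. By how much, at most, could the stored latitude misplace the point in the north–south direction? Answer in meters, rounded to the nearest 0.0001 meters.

Rounding to 6 decimal places leaves the latitude within ±5e-07° of the true value.
North–south distance: 5e-07° × 111190 m/° = 0.055595 m.

0.0556 meters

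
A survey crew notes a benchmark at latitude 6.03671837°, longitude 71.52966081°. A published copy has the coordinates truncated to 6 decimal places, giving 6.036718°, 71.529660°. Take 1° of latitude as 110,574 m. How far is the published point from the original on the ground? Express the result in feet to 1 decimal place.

0.3 feet

The latitude changed by +0.00000037° and the longitude by +0.00000081°.
N–S: 0.00000037° × 110574 m/° = 0.0409124 m.
East–west at this latitude: 0.00000081° × 110574 × cos 6.03672° ≈ 0.00000081 × 109961 = 0.0890683 m.
Combined displacement = (0.0409124² + 0.0890683²)^½ ≈ 0.0980152 m.
In feet: 0.0980152 m ÷ 0.3048 ≈ 0.32157 ft.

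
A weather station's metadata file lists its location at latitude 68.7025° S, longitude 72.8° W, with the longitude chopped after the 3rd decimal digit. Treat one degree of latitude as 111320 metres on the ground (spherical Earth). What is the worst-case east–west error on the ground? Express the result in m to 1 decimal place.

40.4 m

Truncating at 3 decimal places can drop up to a full unit in the last place, so the longitude may be off by as much as 0.001°.
At latitude 68.7025° a degree of longitude spans 111320 m × cos 68.7025° = 111320 × 0.3632 ≈ 40432.6 m.
Maximum E–W displacement: 0.001 × 40432.6 = 40.4326 m.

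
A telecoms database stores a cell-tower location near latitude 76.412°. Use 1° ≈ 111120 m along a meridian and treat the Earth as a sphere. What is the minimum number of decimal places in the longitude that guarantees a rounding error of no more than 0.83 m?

At 76.412° one degree of longitude covers 111120 × cos 76.412° ≈ 111120 × 0.2349 ≈ 26106.4 m.
With N decimal places the half-ulp bound is 0.5·10⁻ᴺ°, or 0.5·10⁻ᴺ × 26106.4 m on the ground.
Need 0.5 × 26106.4 × 10⁻ᴺ ≤ 0.83 → 10⁻ᴺ ≤ 6.359e-05, so N ≥ 4.20.
N = 4 would give 1.31 m (too coarse); N = 5 gives 0.131 m ≤ 0.83 m.

5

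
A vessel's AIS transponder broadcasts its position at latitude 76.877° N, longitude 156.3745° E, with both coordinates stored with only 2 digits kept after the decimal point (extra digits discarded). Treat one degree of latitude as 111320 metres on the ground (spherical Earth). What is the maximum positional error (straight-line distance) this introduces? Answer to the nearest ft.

Truncating at 2 decimal places can drop up to a full unit in the last place, so each coordinate may be off by as much as 0.01°.
North–south component: 0.01° × 111320 = 1113.2 m.
Longitude error → 0.01 × 111320 × cos 76.877° = 0.01 × 111320 × 0.2270 ≈ 252.743 m.
The two errors are perpendicular, so the maximum displacement is √(1113.2² + 252.743²) ≈ 1141.53 m.
In feet: 1141.53 m ÷ 0.3048 ≈ 3745.2 ft.

3745 ft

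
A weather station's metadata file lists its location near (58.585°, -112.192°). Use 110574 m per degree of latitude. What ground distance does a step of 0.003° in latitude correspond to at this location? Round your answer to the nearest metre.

332 metres

0.003° × 110574 m/° = 331.722 m.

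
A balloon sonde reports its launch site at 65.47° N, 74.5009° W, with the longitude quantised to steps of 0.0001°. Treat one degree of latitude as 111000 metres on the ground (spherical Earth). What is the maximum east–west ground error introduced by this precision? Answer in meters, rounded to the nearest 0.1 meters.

With a 0.0001° grid the true value lies within half a step, ±0.0001°/2 = ±5e-05°, of the stored one.
Parallels shrink by cos φ, so at 65.47° a degree of longitude is 111000 × 0.4152 ≈ 46083.8 m.
Maximum E–W displacement: 5e-05 × 46083.8 = 2.30419 m.

2.3 meters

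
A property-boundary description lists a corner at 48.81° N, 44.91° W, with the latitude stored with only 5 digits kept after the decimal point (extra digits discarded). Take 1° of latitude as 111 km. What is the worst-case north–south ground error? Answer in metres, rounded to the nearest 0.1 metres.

1.1 metres

Truncating at 5 decimal places can drop up to a full unit in the last place, so the latitude may be off by as much as 1e-05°.
Along the meridian that is 1e-05° × 111000 m/° = 1.11 m.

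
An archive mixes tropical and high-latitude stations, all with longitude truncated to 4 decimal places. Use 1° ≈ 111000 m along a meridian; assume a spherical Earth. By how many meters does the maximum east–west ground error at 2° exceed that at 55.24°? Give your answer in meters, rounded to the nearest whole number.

5 meters

Truncating at 4 decimal places can drop up to a full unit in the last place, so the longitude may be off by as much as 0.0001°.
At 2°: 0.0001° × 111000 × cos 2° = 0.0001 × 111000 × 0.9994 ≈ 11.093 m.
At 55.24°: 0.0001° × 111000 × cos 55.24° = 0.0001 × 111000 × 0.5701 ≈ 6.3286 m.
So the lower-latitude error exceeds the higher by 11.093 − 6.3286 = 4.7647 m.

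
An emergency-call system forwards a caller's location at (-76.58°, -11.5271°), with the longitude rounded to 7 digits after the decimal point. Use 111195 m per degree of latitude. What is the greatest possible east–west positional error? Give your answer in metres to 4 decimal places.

Rounding to 7 decimal places leaves the longitude within ±5e-08° of the true value.
At latitude 76.58° a degree of longitude spans 111195 m × cos 76.58° = 111195 × 0.2321 ≈ 25807 m.
So at most 5e-08° × 25807 ≈ 0.00129035 m east–west.

0.0013 metres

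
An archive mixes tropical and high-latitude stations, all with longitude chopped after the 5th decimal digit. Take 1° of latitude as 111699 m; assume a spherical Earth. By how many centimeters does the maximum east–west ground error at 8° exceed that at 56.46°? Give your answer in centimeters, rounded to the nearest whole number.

Truncating at 5 decimal places can drop up to a full unit in the last place, so the longitude may be off by as much as 1e-05°.
Error at 8° = 1e-05° × 111699 × cos 8° ≈ 1.117 × 0.9903 = 1.1061 m.
At 56.46°: 1e-05° × 111699 × cos 56.46° = 1e-05 × 111699 × 0.5525 ≈ 0.61716 m.
Difference: 1.1061 − 0.61716 = 0.48896 m.
That is 0.488961 m = 48.896 cm.

49 centimeters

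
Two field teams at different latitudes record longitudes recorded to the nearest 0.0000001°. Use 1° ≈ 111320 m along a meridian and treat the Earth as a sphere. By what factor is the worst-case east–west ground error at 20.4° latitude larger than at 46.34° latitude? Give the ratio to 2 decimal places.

1.36

Rounding to 7 decimal places leaves the longitude within ±5e-08° of the true value.
At 20.4°: 5e-08° × 111320 × cos 20.4° = 5e-08 × 111320 × 0.9373 ≈ 0.0052169 m.
Error at 46.34° = 5e-08° × 111320 × cos 46.34° ≈ 0.005566 × 0.6904 = 0.0038426 m.
Ratio: 0.0052169 / 0.0038426 = cos 20.4° / cos 46.34° ≈ 1.3576.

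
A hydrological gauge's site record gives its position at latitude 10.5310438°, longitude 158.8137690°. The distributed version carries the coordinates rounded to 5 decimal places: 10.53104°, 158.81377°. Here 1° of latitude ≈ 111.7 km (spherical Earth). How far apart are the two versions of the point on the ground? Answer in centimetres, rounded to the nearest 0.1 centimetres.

The latitude changed by +0.0000038° and the longitude by -0.0000010°.
N–S: 0.0000038° × 111700 m/° = 0.42446 m.
E–W at 10.531°: -0.0000010° × 111700 × cos 10.531° = -0.0000010 × 111700 × 0.9832 ≈ -0.109819 m.
Combined displacement = (0.42446² + 0.109819²)^½ ≈ 0.438436 m.
That is 0.438436 m = 43.844 cm.

43.8 centimetres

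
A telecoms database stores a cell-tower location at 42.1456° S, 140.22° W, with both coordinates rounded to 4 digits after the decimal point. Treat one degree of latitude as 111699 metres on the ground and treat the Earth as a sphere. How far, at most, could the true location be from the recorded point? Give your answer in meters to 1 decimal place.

Rounding to 4 decimal places leaves each coordinate within ±5e-05° of the true value.
Latitude error → 5e-05 × 111699 = 5.58495 m along the meridian.
Longitude error → 5e-05 × 111699 × cos 42.1456° = 5e-05 × 111699 × 0.7414 ≈ 4.14092 m.
Worst case both components are at the extreme and orthogonal: √(5.58495² + 4.14092²) ≈ 6.95262 m.

7.0 meters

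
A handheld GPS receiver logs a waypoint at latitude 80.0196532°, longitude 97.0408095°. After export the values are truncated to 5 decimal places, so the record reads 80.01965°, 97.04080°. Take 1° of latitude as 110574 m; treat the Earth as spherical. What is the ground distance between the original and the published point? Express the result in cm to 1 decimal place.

39.8 cm

Δlat = 80.0196532 − 80.01965 = +0.0000032°; Δlon = 97.0408095 − 97.04080 = +0.0000095°.
N–S: 0.0000032° × 110574 m/° = 0.353837 m.
East–west at this latitude: 0.0000095° × 110574 × cos 80.0196° ≈ 0.0000095 × 19163.6 = 0.182054 m.
Combined displacement = (0.353837² + 0.182054²)^½ ≈ 0.397925 m.
That is 0.397925 m = 39.792 cm.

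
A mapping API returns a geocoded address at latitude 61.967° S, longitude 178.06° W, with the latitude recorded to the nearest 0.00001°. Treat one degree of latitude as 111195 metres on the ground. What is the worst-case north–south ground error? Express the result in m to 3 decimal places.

Rounding to 5 decimal places leaves the latitude within ±5e-06° of the true value.
Along the meridian that is 5e-06° × 111195 m/° = 0.555975 m.

0.556 m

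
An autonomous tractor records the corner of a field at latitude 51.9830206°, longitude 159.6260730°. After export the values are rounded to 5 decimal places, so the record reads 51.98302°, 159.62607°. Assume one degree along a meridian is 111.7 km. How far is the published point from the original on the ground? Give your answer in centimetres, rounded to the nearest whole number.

Δlat = 51.9830206 − 51.98302 = +0.0000006°; Δlon = 159.6260730 − 159.62607 = +0.0000030°.
North–south shift: 0.0000006 × 111700 = 0.06702 m.
E–W at 51.983°: 0.0000030° × 111700 × cos 51.983° = 0.0000030 × 111700 × 0.6159 ≈ 0.206386 m.
Combined displacement = (0.06702² + 0.206386²)^½ ≈ 0.216995 m.
That is 0.216995 m = 21.7 cm.

22 centimetres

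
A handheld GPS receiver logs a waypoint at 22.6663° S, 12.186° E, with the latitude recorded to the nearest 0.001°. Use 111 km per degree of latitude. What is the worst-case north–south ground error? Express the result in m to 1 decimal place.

Rounding to 3 decimal places leaves the latitude within ±0.0005° of the true value.
North–south distance: 0.0005° × 111000 m/° = 55.5 m.

55.5 m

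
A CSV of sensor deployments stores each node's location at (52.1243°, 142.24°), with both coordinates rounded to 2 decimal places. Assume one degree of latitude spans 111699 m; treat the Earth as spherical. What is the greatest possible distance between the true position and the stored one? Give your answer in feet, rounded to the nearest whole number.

2150 feet

Rounding to 2 decimal places leaves each coordinate within ±0.005° of the true value.
North–south component: 0.005° × 111699 = 558.495 m.
East–west component at 52.1243°: 0.005° × 111699 × cos 52.1243° ≈ 0.005 × 68577.7 ≈ 342.888 m.
Combining orthogonally: (558.495² + 342.888²)^½ ≈ 655.354 m.
Converting: 655.354 m × 3.2808 ft/m ≈ 2150.1 ft.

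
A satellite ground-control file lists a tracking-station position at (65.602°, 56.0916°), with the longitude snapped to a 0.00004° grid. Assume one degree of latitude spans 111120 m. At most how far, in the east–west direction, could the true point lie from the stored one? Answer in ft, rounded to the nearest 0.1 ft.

With a 0.00004° grid the true value lies within half a step, ±0.00004°/2 = ±2e-05°, of the stored one.
At latitude 65.602° a degree of longitude spans 111120 m × cos 65.602° = 111120 × 0.4131 ≈ 45900.6 m.
Maximum E–W displacement: 2e-05 × 45900.6 = 0.918013 m.
In feet: 0.918013 m ÷ 0.3048 ≈ 3.0119 ft.

3.0 ft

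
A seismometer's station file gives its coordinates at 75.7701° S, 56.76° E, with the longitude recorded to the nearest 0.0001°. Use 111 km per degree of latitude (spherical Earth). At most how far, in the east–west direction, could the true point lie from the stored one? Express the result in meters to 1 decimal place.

1.4 meters

Rounding to 4 decimal places leaves the longitude within ±5e-05° of the true value.
One degree of longitude at 75.7701° is 111000 × cos 75.7701° ≈ 111000 × 0.2458 = 27285.3 m.
So at most 5e-05° × 27285.3 ≈ 1.36426 m east–west.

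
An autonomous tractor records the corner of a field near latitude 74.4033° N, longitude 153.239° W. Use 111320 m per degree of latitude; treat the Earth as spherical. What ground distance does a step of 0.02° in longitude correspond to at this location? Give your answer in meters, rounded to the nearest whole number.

One degree of longitude here spans 111320 × cos 74.4033° = 111320 × 0.2689 ≈ 29930 m; 0.02° of that is 598.6 m.

599 meters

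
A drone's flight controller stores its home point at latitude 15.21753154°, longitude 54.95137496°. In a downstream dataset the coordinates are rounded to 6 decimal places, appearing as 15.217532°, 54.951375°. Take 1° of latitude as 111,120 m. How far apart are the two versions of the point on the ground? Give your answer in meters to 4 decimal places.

0.0513 meters

The latitude changed by -0.00000046° and the longitude by -0.00000004°.
North–south shift: -0.00000046 × 111120 = -0.0511152 m.
East–west at this latitude: -0.00000004° × 111120 × cos 15.2175° ≈ -0.00000004 × 107224 = -0.00428895 m.
Combined displacement = (0.0511152² + 0.00428895²)^½ ≈ 0.0512948 m.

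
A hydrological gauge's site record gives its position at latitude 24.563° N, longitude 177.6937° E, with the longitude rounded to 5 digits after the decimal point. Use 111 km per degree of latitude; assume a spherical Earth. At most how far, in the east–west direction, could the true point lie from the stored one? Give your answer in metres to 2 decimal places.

0.50 metres

Rounding to 5 decimal places leaves the longitude within ±5e-06° of the true value.
One degree of longitude at 24.563° is 111000 × cos 24.563° ≈ 111000 × 0.9095 = 100955 m.
Maximum E–W displacement: 5e-06 × 100955 = 0.504775 m.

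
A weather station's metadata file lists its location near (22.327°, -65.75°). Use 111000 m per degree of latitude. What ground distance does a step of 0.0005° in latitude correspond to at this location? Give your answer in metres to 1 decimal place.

55.5 metres

0.0005° × 111000 m/° = 55.5 m.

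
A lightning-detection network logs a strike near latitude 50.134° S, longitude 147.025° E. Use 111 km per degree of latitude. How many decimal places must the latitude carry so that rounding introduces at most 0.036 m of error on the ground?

One degree of latitude covers 111000 m.
N decimal places → at most half a unit in the last place, 0.5 × 10⁻ᴺ° = 111000/2 × 10⁻ᴺ m.
Need 0.5 × 111000 × 10⁻ᴺ ≤ 0.036 → 10⁻ᴺ ≤ 6.486e-07, so N ≥ 6.19.
So 7 decimal places suffice (0.00555 m); 6 would allow up to 0.0555 m.

7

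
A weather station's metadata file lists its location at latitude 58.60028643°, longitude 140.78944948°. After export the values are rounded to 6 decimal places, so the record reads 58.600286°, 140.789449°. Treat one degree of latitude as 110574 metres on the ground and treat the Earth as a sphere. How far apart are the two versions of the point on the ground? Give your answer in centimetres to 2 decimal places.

Δlat = 58.60028643 − 58.600286 = +0.00000043°; Δlon = 140.78944948 − 140.789449 = +0.00000048°.
N–S: 0.00000043° × 110574 m/° = 0.0475468 m.
E–W at 58.6003°: 0.00000048° × 110574 × cos 58.6003° = 0.00000048 × 110574 × 0.5210 ≈ 0.0276526 m.
Combined displacement = (0.0475468² + 0.0276526²)^½ ≈ 0.0550033 m.
That is 0.0550033 m = 5.5003 cm.

5.50 centimetres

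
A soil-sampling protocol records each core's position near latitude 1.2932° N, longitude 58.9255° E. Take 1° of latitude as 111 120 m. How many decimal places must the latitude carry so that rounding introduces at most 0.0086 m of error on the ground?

One degree of latitude covers 111120 m.
N decimal places → at most half a unit in the last place, 0.5 × 10⁻ᴺ° = 111120/2 × 10⁻ᴺ m.
Need 0.5 × 111120 × 10⁻ᴺ ≤ 0.0086 → 10⁻ᴺ ≤ 1.548e-07, so N ≥ 6.81.
So 7 decimal places suffice (0.00556 m); 6 would allow up to 0.0556 m.

7 decimal places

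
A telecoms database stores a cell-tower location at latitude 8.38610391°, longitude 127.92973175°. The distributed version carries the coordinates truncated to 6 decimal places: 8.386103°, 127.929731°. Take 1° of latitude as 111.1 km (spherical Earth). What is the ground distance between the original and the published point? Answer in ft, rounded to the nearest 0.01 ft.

Δlat = 8.38610391 − 8.386103 = +0.00000091°; Δlon = 127.92973175 − 127.929731 = +0.00000075°.
N–S: 0.00000091° × 111100 m/° = 0.101101 m.
East–west at this latitude: 0.00000075° × 111100 × cos 8.3861° ≈ 0.00000075 × 109912 = 0.0824341 m.
Combined displacement = (0.101101² + 0.0824341²)^½ ≈ 0.130448 m.
Converting: 0.130448 m × 3.2808 ft/m ≈ 0.42798 ft.

0.43 ft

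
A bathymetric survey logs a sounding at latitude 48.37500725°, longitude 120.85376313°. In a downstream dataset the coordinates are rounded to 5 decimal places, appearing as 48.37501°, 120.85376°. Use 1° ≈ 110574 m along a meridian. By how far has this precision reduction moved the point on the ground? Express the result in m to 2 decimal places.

The latitude changed by -0.00000275° and the longitude by +0.00000313°.
North–south shift: -0.00000275 × 110574 = -0.304079 m.
East–west at this latitude: 0.00000313° × 110574 × cos 48.375° ≈ 0.00000313 × 73449 = 0.229895 m.
Combined displacement = (0.304079² + 0.229895²)^½ ≈ 0.381203 m.

0.38 m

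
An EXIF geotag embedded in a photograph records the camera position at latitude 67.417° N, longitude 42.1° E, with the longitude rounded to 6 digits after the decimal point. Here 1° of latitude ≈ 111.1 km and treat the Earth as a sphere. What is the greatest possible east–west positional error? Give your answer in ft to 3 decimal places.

0.070 ft

Rounding to 6 decimal places leaves the longitude within ±5e-07° of the true value.
One degree of longitude at 67.417° is 111100 × cos 67.417° ≈ 111100 × 0.3840 = 42664.8 m.
So at most 5e-07° × 42664.8 ≈ 0.0213324 m east–west.
In feet: 0.0213324 m ÷ 0.3048 ≈ 0.069988 ft.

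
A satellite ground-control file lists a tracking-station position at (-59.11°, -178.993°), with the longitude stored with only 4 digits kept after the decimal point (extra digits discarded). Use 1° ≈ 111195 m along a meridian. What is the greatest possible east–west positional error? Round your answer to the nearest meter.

Truncating at 4 decimal places can drop up to a full unit in the last place, so the longitude may be off by as much as 0.0001°.
One degree of longitude at 59.11° is 111195 × cos 59.11° ≈ 111195 × 0.5134 = 57086.6 m.
Maximum E–W displacement: 0.0001 × 57086.6 = 5.70866 m.

6 meters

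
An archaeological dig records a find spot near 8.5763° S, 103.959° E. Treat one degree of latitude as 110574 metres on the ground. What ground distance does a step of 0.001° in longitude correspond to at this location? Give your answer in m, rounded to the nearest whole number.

109 m

One degree of longitude here spans 110574 × cos 8.5763° = 110574 × 0.9888 ≈ 109338 m; 0.001° of that is 109.338 m.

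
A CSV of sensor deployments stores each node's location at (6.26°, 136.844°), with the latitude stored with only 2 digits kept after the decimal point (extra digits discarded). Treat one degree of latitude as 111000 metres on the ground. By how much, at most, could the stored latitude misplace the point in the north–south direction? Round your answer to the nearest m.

Truncating at 2 decimal places can drop up to a full unit in the last place, so the latitude may be off by as much as 0.01°.
So the N–S error is at most 0.01 × 111000 = 1110 m.

1110 m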